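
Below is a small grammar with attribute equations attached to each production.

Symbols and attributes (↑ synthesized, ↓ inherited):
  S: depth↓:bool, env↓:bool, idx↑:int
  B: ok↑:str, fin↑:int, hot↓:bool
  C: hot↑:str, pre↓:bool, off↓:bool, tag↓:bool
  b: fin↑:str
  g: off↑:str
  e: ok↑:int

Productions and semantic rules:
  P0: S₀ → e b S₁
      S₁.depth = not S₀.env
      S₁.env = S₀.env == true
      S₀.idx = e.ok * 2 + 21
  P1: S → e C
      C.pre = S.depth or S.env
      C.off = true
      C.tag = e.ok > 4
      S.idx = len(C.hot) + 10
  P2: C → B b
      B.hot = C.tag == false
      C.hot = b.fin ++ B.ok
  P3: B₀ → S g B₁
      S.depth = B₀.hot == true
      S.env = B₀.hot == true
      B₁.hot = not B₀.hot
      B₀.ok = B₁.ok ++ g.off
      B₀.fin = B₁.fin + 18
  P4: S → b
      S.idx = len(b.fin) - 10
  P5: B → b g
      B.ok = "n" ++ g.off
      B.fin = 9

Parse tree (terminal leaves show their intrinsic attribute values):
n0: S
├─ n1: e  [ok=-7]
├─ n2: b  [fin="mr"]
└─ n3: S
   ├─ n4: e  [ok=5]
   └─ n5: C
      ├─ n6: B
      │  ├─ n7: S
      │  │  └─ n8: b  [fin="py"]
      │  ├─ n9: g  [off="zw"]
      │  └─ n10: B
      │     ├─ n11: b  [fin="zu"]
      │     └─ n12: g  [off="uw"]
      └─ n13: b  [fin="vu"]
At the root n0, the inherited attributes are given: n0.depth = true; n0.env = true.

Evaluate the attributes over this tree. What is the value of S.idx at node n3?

1. n0.depth = true  [given at root]
2. n0.env = true  [given at root]
3. n1.ok = -7  [terminal]
4. n2.fin = "mr"  [terminal]
5. n3.depth = false  [not S₀.env]
6. n3.env = true  [S₀.env == true]
7. n4.ok = 5  [terminal]
8. n5.pre = true  [S.depth or S.env]
9. n5.off = true  [true]
10. n5.tag = true  [e.ok > 4]
11. n6.hot = false  [C.tag == false]
12. n7.depth = false  [B₀.hot == true]
13. n7.env = false  [B₀.hot == true]
14. n8.fin = "py"  [terminal]
15. n7.idx = -8  [len(b.fin) - 10]
16. n9.off = "zw"  [terminal]
17. n10.hot = true  [not B₀.hot]
18. n11.fin = "zu"  [terminal]
19. n12.off = "uw"  [terminal]
20. n10.ok = "nuw"  ["n" ++ g.off]
21. n10.fin = 9  [9]
22. n6.ok = "nuwzw"  [B₁.ok ++ g.off]
23. n6.fin = 27  [B₁.fin + 18]
24. n13.fin = "vu"  [terminal]
25. n5.hot = "vunuwzw"  [b.fin ++ B.ok]
26. n3.idx = 17  [len(C.hot) + 10]
27. n0.idx = 7  [e.ok * 2 + 21]

17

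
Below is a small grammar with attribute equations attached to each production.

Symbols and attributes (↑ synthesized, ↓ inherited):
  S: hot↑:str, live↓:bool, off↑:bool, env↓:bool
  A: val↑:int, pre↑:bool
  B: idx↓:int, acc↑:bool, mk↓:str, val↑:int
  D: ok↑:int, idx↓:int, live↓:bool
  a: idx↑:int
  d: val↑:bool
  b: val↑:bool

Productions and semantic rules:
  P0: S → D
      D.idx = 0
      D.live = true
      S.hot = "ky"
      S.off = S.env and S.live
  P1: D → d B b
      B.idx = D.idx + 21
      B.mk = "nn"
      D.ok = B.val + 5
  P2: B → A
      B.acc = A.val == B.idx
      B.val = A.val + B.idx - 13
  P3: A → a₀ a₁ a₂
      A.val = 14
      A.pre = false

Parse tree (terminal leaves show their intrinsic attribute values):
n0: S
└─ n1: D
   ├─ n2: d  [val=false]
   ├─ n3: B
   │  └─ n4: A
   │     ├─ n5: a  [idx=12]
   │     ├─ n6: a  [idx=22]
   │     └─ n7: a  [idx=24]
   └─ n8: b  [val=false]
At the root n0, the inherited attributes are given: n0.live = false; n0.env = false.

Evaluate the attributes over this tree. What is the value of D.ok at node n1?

1. n0.live = false  [given at root]
2. n0.env = false  [given at root]
3. n1.idx = 0  [0]
4. n1.live = true  [true]
5. n2.val = false  [terminal]
6. n3.idx = 21  [D.idx + 21]
7. n3.mk = "nn"  ["nn"]
8. n5.idx = 12  [terminal]
9. n6.idx = 22  [terminal]
10. n7.idx = 24  [terminal]
11. n4.val = 14  [14]
12. n4.pre = false  [false]
13. n3.acc = false  [A.val == B.idx]
14. n3.val = 22  [A.val + B.idx - 13]
15. n8.val = false  [terminal]
16. n1.ok = 27  [B.val + 5]
17. n0.hot = "ky"  ["ky"]
18. n0.off = false  [S.env and S.live]

27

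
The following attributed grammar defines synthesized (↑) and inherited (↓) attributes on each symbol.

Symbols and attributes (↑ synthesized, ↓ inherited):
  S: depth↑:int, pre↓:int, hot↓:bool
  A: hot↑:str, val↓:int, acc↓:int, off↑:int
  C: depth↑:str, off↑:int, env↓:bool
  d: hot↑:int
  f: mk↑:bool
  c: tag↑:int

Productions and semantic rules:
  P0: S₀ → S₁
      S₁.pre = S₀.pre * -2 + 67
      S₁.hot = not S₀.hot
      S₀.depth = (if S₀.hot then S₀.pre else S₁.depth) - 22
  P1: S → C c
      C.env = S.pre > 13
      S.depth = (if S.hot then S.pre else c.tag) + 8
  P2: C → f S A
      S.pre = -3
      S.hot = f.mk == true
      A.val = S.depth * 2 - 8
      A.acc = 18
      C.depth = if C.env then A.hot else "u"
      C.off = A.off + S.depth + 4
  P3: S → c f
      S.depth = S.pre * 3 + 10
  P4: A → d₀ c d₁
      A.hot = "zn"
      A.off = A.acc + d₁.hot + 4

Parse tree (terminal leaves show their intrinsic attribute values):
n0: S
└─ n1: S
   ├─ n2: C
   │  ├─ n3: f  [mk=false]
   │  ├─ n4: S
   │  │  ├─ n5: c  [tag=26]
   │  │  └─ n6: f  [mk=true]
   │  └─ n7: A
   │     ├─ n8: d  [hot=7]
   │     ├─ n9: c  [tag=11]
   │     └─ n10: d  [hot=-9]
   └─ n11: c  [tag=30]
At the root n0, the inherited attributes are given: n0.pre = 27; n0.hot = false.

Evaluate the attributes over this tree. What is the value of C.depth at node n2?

1. n0.pre = 27  [given at root]
2. n0.hot = false  [given at root]
3. n1.pre = 13  [S₀.pre * -2 + 67]
4. n1.hot = true  [not S₀.hot]
5. n2.env = false  [S.pre > 13]
6. n3.mk = false  [terminal]
7. n4.pre = -3  [-3]
8. n4.hot = false  [f.mk == true]
9. n5.tag = 26  [terminal]
10. n6.mk = true  [terminal]
11. n4.depth = 1  [S.pre * 3 + 10]
12. n7.val = -6  [S.depth * 2 - 8]
13. n7.acc = 18  [18]
14. n8.hot = 7  [terminal]
15. n9.tag = 11  [terminal]
16. n10.hot = -9  [terminal]
17. n7.hot = "zn"  ["zn"]
18. n7.off = 13  [A.acc + d₁.hot + 4]
19. n2.depth = "u"  [if C.env then A.hot else "u"]
20. n2.off = 18  [A.off + S.depth + 4]
21. n11.tag = 30  [terminal]
22. n1.depth = 21  [(if S.hot then S.pre else c.tag) + 8]
23. n0.depth = -1  [(if S₀.hot then S₀.pre else S₁.depth) - 22]

"u"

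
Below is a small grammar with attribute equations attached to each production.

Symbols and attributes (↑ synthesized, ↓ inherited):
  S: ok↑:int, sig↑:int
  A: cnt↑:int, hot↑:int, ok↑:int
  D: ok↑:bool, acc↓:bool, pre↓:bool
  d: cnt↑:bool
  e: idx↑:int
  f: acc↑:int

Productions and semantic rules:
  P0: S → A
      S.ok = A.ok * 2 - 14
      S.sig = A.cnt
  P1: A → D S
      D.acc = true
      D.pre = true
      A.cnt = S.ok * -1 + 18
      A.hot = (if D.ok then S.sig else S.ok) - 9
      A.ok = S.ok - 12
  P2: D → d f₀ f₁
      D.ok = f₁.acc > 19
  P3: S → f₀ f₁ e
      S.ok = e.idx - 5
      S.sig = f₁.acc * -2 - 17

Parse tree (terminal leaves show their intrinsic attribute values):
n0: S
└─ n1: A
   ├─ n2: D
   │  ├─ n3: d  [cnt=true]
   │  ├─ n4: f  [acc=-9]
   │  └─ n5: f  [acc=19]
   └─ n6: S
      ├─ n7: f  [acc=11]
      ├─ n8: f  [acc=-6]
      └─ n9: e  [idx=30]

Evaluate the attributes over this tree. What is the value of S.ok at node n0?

1. n2.acc = true  [true]
2. n2.pre = true  [true]
3. n3.cnt = true  [terminal]
4. n4.acc = -9  [terminal]
5. n5.acc = 19  [terminal]
6. n2.ok = false  [f₁.acc > 19]
7. n7.acc = 11  [terminal]
8. n8.acc = -6  [terminal]
9. n9.idx = 30  [terminal]
10. n6.ok = 25  [e.idx - 5]
11. n6.sig = -5  [f₁.acc * -2 - 17]
12. n1.cnt = -7  [S.ok * -1 + 18]
13. n1.hot = 16  [(if D.ok then S.sig else S.ok) - 9]
14. n1.ok = 13  [S.ok - 12]
15. n0.ok = 12  [A.ok * 2 - 14]
16. n0.sig = -7  [A.cnt]

12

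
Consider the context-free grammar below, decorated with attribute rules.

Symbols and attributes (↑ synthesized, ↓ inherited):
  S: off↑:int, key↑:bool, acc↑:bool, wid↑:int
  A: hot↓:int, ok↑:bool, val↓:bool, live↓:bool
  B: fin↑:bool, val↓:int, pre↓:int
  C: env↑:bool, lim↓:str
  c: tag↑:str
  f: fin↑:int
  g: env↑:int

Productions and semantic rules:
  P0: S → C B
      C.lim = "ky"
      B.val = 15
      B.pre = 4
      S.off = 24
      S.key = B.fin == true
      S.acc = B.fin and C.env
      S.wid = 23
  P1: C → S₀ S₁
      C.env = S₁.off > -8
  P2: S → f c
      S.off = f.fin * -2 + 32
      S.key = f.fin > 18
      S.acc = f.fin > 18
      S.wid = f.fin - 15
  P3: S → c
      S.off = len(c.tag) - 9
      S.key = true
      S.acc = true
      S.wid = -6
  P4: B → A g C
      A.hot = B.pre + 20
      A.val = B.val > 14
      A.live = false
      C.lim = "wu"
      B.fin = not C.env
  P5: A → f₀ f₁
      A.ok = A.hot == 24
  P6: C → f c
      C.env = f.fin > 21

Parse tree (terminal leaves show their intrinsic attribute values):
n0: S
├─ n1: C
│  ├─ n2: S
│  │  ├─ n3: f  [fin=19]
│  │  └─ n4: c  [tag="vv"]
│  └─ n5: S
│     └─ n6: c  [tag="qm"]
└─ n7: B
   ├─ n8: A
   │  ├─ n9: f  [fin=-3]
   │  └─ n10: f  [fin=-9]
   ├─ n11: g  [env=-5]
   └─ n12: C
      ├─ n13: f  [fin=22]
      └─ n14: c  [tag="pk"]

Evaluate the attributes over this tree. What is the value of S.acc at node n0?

false

1. n1.lim = "ky"  ["ky"]
2. n3.fin = 19  [terminal]
3. n4.tag = "vv"  [terminal]
4. n2.off = -6  [f.fin * -2 + 32]
5. n2.key = true  [f.fin > 18]
6. n2.acc = true  [f.fin > 18]
7. n2.wid = 4  [f.fin - 15]
8. n6.tag = "qm"  [terminal]
9. n5.off = -7  [len(c.tag) - 9]
10. n5.key = true  [true]
11. n5.acc = true  [true]
12. n5.wid = -6  [-6]
13. n1.env = true  [S₁.off > -8]
14. n7.val = 15  [15]
15. n7.pre = 4  [4]
16. n8.hot = 24  [B.pre + 20]
17. n8.val = true  [B.val > 14]
18. n8.live = false  [false]
19. n9.fin = -3  [terminal]
20. n10.fin = -9  [terminal]
21. n8.ok = true  [A.hot == 24]
22. n11.env = -5  [terminal]
23. n12.lim = "wu"  ["wu"]
24. n13.fin = 22  [terminal]
25. n14.tag = "pk"  [terminal]
26. n12.env = true  [f.fin > 21]
27. n7.fin = false  [not C.env]
28. n0.off = 24  [24]
29. n0.key = false  [B.fin == true]
30. n0.acc = false  [B.fin and C.env]
31. n0.wid = 23  [23]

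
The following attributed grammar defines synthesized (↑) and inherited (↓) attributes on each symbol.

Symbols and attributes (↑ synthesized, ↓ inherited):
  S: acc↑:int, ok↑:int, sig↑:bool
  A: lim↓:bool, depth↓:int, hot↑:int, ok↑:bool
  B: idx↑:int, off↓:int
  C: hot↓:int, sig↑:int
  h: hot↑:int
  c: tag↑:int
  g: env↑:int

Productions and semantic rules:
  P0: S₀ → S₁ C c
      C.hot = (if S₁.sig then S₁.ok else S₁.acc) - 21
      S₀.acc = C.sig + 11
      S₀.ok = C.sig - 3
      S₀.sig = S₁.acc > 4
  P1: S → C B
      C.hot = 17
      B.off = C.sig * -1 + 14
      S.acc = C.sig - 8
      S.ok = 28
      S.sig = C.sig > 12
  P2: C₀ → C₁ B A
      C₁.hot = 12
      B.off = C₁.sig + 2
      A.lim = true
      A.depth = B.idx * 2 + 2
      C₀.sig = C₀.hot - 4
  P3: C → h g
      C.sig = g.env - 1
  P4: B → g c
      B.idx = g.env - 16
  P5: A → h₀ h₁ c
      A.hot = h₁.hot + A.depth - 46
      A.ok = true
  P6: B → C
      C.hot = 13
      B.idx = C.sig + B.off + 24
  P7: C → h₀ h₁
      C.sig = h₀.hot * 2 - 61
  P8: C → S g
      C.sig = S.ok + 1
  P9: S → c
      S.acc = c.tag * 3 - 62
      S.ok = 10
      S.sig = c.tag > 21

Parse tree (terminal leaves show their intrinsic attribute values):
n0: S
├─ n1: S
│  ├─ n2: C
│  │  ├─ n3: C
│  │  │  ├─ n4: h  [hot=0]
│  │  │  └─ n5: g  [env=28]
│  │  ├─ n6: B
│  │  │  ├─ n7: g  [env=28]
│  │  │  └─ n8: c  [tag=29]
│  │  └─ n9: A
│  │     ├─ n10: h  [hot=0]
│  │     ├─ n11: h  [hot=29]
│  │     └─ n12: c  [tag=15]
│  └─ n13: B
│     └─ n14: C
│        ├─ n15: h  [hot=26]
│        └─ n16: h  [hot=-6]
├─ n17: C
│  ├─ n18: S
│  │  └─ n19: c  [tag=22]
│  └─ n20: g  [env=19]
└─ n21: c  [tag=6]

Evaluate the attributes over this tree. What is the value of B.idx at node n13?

16

1. n2.hot = 17  [17]
2. n3.hot = 12  [12]
3. n4.hot = 0  [terminal]
4. n5.env = 28  [terminal]
5. n3.sig = 27  [g.env - 1]
6. n6.off = 29  [C₁.sig + 2]
7. n7.env = 28  [terminal]
8. n8.tag = 29  [terminal]
9. n6.idx = 12  [g.env - 16]
10. n9.lim = true  [true]
11. n9.depth = 26  [B.idx * 2 + 2]
12. n10.hot = 0  [terminal]
13. n11.hot = 29  [terminal]
14. n12.tag = 15  [terminal]
15. n9.hot = 9  [h₁.hot + A.depth - 46]
16. n9.ok = true  [true]
17. n2.sig = 13  [C₀.hot - 4]
18. n13.off = 1  [C.sig * -1 + 14]
19. n14.hot = 13  [13]
20. n15.hot = 26  [terminal]
21. n16.hot = -6  [terminal]
22. n14.sig = -9  [h₀.hot * 2 - 61]
23. n13.idx = 16  [C.sig + B.off + 24]
24. n1.acc = 5  [C.sig - 8]
25. n1.ok = 28  [28]
26. n1.sig = true  [C.sig > 12]
27. n17.hot = 7  [(if S₁.sig then S₁.ok else S₁.acc) - 21]
28. n19.tag = 22  [terminal]
29. n18.acc = 4  [c.tag * 3 - 62]
30. n18.ok = 10  [10]
31. n18.sig = true  [c.tag > 21]
32. n20.env = 19  [terminal]
33. n17.sig = 11  [S.ok + 1]
34. n21.tag = 6  [terminal]
35. n0.acc = 22  [C.sig + 11]
36. n0.ok = 8  [C.sig - 3]
37. n0.sig = true  [S₁.acc > 4]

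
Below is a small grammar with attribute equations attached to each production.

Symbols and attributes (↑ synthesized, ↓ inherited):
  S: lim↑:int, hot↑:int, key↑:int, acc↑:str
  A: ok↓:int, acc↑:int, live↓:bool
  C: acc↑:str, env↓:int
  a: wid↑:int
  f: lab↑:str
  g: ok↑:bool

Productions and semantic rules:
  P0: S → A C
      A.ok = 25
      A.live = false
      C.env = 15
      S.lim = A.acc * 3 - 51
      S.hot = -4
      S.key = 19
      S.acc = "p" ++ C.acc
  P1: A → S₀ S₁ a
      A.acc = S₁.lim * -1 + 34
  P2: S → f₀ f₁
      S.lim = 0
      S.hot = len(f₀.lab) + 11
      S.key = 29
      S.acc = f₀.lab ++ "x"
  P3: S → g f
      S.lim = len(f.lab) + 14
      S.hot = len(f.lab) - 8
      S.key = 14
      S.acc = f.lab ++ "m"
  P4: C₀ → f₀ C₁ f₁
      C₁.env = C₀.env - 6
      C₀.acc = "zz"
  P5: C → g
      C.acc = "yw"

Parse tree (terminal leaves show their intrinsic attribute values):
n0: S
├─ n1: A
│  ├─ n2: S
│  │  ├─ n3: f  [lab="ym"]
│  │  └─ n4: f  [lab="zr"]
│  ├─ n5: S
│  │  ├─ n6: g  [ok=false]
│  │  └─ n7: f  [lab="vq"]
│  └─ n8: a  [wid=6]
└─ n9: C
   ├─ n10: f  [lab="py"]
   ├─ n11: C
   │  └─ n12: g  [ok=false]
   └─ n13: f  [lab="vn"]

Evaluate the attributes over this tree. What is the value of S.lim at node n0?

1. n1.ok = 25  [25]
2. n1.live = false  [false]
3. n3.lab = "ym"  [terminal]
4. n4.lab = "zr"  [terminal]
5. n2.lim = 0  [0]
6. n2.hot = 13  [len(f₀.lab) + 11]
7. n2.key = 29  [29]
8. n2.acc = "ymx"  [f₀.lab ++ "x"]
9. n6.ok = false  [terminal]
10. n7.lab = "vq"  [terminal]
11. n5.lim = 16  [len(f.lab) + 14]
12. n5.hot = -6  [len(f.lab) - 8]
13. n5.key = 14  [14]
14. n5.acc = "vqm"  [f.lab ++ "m"]
15. n8.wid = 6  [terminal]
16. n1.acc = 18  [S₁.lim * -1 + 34]
17. n9.env = 15  [15]
18. n10.lab = "py"  [terminal]
19. n11.env = 9  [C₀.env - 6]
20. n12.ok = false  [terminal]
21. n11.acc = "yw"  ["yw"]
22. n13.lab = "vn"  [terminal]
23. n9.acc = "zz"  ["zz"]
24. n0.lim = 3  [A.acc * 3 - 51]
25. n0.hot = -4  [-4]
26. n0.key = 19  [19]
27. n0.acc = "pzz"  ["p" ++ C.acc]

3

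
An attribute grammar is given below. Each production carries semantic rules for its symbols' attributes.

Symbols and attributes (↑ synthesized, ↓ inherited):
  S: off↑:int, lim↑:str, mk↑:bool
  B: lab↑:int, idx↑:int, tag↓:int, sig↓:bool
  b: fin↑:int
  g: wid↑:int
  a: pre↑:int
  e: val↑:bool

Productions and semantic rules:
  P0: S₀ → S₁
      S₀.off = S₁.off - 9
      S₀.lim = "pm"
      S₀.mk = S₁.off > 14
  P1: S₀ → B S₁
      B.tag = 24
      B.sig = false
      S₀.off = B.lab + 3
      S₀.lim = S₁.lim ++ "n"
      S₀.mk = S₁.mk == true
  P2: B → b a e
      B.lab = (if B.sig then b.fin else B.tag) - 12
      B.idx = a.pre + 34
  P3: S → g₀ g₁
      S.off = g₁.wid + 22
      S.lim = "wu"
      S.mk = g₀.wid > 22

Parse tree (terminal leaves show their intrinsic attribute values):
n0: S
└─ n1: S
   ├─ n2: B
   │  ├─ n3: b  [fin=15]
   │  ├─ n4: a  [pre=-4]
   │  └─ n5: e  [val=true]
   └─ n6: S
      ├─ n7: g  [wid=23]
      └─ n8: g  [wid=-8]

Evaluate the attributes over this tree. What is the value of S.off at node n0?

1. n2.tag = 24  [24]
2. n2.sig = false  [false]
3. n3.fin = 15  [terminal]
4. n4.pre = -4  [terminal]
5. n5.val = true  [terminal]
6. n2.lab = 12  [(if B.sig then b.fin else B.tag) - 12]
7. n2.idx = 30  [a.pre + 34]
8. n7.wid = 23  [terminal]
9. n8.wid = -8  [terminal]
10. n6.off = 14  [g₁.wid + 22]
11. n6.lim = "wu"  ["wu"]
12. n6.mk = true  [g₀.wid > 22]
13. n1.off = 15  [B.lab + 3]
14. n1.lim = "wun"  [S₁.lim ++ "n"]
15. n1.mk = true  [S₁.mk == true]
16. n0.off = 6  [S₁.off - 9]
17. n0.lim = "pm"  ["pm"]
18. n0.mk = true  [S₁.off > 14]

6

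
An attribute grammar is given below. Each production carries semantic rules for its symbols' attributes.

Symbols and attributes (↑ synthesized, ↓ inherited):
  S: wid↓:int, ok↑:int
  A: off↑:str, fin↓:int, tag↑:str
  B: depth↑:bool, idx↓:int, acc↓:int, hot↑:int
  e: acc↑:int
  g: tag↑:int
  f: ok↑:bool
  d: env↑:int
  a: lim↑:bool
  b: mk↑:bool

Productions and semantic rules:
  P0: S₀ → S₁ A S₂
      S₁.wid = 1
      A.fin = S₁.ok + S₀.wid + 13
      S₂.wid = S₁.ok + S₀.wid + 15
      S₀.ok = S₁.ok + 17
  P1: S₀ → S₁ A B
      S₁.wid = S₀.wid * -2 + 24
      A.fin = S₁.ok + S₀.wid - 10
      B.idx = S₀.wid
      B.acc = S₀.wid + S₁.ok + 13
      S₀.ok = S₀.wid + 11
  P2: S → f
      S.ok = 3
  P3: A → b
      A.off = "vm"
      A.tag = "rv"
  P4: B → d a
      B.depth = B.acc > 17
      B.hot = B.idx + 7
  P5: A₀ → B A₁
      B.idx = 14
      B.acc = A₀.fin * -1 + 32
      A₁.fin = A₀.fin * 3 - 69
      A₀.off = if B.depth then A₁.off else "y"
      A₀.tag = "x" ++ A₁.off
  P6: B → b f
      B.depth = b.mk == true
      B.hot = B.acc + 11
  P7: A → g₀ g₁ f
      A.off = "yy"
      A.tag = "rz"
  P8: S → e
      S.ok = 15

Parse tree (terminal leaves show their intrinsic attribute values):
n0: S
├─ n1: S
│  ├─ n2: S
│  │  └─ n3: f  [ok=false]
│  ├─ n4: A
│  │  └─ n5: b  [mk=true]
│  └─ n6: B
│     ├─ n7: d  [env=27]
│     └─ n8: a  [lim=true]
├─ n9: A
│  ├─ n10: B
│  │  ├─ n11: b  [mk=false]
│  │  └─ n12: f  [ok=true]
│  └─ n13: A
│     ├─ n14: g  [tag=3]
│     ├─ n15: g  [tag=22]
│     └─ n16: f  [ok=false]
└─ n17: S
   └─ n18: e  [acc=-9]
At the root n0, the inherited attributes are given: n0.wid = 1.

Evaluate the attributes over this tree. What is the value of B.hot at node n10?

17

1. n0.wid = 1  [given at root]
2. n1.wid = 1  [1]
3. n2.wid = 22  [S₀.wid * -2 + 24]
4. n3.ok = false  [terminal]
5. n2.ok = 3  [3]
6. n4.fin = -6  [S₁.ok + S₀.wid - 10]
7. n5.mk = true  [terminal]
8. n4.off = "vm"  ["vm"]
9. n4.tag = "rv"  ["rv"]
10. n6.idx = 1  [S₀.wid]
11. n6.acc = 17  [S₀.wid + S₁.ok + 13]
12. n7.env = 27  [terminal]
13. n8.lim = true  [terminal]
14. n6.depth = false  [B.acc > 17]
15. n6.hot = 8  [B.idx + 7]
16. n1.ok = 12  [S₀.wid + 11]
17. n9.fin = 26  [S₁.ok + S₀.wid + 13]
18. n10.idx = 14  [14]
19. n10.acc = 6  [A₀.fin * -1 + 32]
20. n11.mk = false  [terminal]
21. n12.ok = true  [terminal]
22. n10.depth = false  [b.mk == true]
23. n10.hot = 17  [B.acc + 11]
24. n13.fin = 9  [A₀.fin * 3 - 69]
25. n14.tag = 3  [terminal]
26. n15.tag = 22  [terminal]
27. n16.ok = false  [terminal]
28. n13.off = "yy"  ["yy"]
29. n13.tag = "rz"  ["rz"]
30. n9.off = "y"  [if B.depth then A₁.off else "y"]
31. n9.tag = "xyy"  ["x" ++ A₁.off]
32. n17.wid = 28  [S₁.ok + S₀.wid + 15]
33. n18.acc = -9  [terminal]
34. n17.ok = 15  [15]
35. n0.ok = 29  [S₁.ok + 17]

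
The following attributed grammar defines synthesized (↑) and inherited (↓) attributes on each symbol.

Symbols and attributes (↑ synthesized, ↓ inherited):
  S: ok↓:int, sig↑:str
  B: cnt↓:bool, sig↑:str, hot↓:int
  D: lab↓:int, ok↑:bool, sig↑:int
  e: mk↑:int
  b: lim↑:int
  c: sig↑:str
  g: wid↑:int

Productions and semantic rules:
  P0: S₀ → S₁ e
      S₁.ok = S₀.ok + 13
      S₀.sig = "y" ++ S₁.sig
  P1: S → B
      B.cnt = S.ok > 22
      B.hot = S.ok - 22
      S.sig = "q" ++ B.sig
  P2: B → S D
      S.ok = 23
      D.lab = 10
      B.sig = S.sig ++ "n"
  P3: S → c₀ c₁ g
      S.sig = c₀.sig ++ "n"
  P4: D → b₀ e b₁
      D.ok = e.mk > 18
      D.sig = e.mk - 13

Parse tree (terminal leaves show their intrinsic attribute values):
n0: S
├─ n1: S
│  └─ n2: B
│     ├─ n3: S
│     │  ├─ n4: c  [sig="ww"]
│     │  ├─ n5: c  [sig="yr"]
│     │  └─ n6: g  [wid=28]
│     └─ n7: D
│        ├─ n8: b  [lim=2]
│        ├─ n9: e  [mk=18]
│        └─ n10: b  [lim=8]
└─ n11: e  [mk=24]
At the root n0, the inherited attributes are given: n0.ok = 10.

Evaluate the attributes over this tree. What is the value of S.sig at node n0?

"yqwwnn"

1. n0.ok = 10  [given at root]
2. n1.ok = 23  [S₀.ok + 13]
3. n2.cnt = true  [S.ok > 22]
4. n2.hot = 1  [S.ok - 22]
5. n3.ok = 23  [23]
6. n4.sig = "ww"  [terminal]
7. n5.sig = "yr"  [terminal]
8. n6.wid = 28  [terminal]
9. n3.sig = "wwn"  [c₀.sig ++ "n"]
10. n7.lab = 10  [10]
11. n8.lim = 2  [terminal]
12. n9.mk = 18  [terminal]
13. n10.lim = 8  [terminal]
14. n7.ok = false  [e.mk > 18]
15. n7.sig = 5  [e.mk - 13]
16. n2.sig = "wwnn"  [S.sig ++ "n"]
17. n1.sig = "qwwnn"  ["q" ++ B.sig]
18. n11.mk = 24  [terminal]
19. n0.sig = "yqwwnn"  ["y" ++ S₁.sig]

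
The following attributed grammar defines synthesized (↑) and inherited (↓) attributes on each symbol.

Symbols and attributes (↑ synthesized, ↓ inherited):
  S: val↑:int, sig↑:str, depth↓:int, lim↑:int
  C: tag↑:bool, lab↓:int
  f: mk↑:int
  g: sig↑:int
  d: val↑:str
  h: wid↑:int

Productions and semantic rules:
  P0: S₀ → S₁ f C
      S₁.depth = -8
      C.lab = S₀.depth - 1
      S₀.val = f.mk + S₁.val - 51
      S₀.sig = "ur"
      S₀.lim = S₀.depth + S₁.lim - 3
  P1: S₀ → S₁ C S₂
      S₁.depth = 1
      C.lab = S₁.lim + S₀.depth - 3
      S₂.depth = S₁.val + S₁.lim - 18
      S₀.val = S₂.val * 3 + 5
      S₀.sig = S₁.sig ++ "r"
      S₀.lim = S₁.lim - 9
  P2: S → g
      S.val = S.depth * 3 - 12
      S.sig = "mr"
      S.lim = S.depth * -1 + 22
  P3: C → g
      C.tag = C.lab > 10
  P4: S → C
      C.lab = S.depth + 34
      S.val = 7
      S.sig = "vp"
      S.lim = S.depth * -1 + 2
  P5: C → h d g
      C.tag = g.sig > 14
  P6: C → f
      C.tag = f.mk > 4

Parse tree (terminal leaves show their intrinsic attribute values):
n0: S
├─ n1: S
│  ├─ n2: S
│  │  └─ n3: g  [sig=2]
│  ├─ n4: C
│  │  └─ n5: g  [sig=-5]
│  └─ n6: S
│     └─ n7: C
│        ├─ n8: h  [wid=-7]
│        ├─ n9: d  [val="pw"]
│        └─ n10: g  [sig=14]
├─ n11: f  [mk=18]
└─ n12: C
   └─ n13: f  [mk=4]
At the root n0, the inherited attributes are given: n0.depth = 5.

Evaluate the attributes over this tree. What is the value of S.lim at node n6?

1. n0.depth = 5  [given at root]
2. n1.depth = -8  [-8]
3. n2.depth = 1  [1]
4. n3.sig = 2  [terminal]
5. n2.val = -9  [S.depth * 3 - 12]
6. n2.sig = "mr"  ["mr"]
7. n2.lim = 21  [S.depth * -1 + 22]
8. n4.lab = 10  [S₁.lim + S₀.depth - 3]
9. n5.sig = -5  [terminal]
10. n4.tag = false  [C.lab > 10]
11. n6.depth = -6  [S₁.val + S₁.lim - 18]
12. n7.lab = 28  [S.depth + 34]
13. n8.wid = -7  [terminal]
14. n9.val = "pw"  [terminal]
15. n10.sig = 14  [terminal]
16. n7.tag = false  [g.sig > 14]
17. n6.val = 7  [7]
18. n6.sig = "vp"  ["vp"]
19. n6.lim = 8  [S.depth * -1 + 2]
20. n1.val = 26  [S₂.val * 3 + 5]
21. n1.sig = "mrr"  [S₁.sig ++ "r"]
22. n1.lim = 12  [S₁.lim - 9]
23. n11.mk = 18  [terminal]
24. n12.lab = 4  [S₀.depth - 1]
25. n13.mk = 4  [terminal]
26. n12.tag = false  [f.mk > 4]
27. n0.val = -7  [f.mk + S₁.val - 51]
28. n0.sig = "ur"  ["ur"]
29. n0.lim = 14  [S₀.depth + S₁.lim - 3]

8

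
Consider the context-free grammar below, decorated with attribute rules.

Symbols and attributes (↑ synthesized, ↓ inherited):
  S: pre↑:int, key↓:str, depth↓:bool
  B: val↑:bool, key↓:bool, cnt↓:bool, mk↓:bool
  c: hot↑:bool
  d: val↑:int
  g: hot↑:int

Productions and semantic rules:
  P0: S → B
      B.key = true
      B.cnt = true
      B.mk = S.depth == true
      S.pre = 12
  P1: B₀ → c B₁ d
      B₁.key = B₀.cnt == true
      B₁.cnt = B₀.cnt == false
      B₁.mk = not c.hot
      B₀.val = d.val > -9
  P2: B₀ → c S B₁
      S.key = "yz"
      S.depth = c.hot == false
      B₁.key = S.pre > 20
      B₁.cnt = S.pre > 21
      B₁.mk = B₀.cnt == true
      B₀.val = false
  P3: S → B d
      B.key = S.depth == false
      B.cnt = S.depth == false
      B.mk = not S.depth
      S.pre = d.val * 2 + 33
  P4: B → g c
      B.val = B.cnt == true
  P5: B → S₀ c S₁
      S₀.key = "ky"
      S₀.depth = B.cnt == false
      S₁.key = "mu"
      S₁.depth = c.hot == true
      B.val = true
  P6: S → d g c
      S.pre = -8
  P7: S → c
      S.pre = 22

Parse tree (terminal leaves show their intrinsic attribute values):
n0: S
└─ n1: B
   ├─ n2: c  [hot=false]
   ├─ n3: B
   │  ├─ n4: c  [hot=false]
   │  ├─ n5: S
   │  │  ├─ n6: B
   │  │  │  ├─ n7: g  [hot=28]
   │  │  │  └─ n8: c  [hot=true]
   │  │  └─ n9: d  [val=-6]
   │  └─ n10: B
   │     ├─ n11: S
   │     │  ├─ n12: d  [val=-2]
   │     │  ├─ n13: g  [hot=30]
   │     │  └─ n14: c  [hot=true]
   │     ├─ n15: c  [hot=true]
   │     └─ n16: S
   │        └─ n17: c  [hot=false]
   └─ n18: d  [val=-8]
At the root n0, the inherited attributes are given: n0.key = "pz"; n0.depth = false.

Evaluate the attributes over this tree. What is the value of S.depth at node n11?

true

1. n0.key = "pz"  [given at root]
2. n0.depth = false  [given at root]
3. n1.key = true  [true]
4. n1.cnt = true  [true]
5. n1.mk = false  [S.depth == true]
6. n2.hot = false  [terminal]
7. n3.key = true  [B₀.cnt == true]
8. n3.cnt = false  [B₀.cnt == false]
9. n3.mk = true  [not c.hot]
10. n4.hot = false  [terminal]
11. n5.key = "yz"  ["yz"]
12. n5.depth = true  [c.hot == false]
13. n6.key = false  [S.depth == false]
14. n6.cnt = false  [S.depth == false]
15. n6.mk = false  [not S.depth]
16. n7.hot = 28  [terminal]
17. n8.hot = true  [terminal]
18. n6.val = false  [B.cnt == true]
19. n9.val = -6  [terminal]
20. n5.pre = 21  [d.val * 2 + 33]
21. n10.key = true  [S.pre > 20]
22. n10.cnt = false  [S.pre > 21]
23. n10.mk = false  [B₀.cnt == true]
24. n11.key = "ky"  ["ky"]
25. n11.depth = true  [B.cnt == false]
26. n12.val = -2  [terminal]
27. n13.hot = 30  [terminal]
28. n14.hot = true  [terminal]
29. n11.pre = -8  [-8]
30. n15.hot = true  [terminal]
31. n16.key = "mu"  ["mu"]
32. n16.depth = true  [c.hot == true]
33. n17.hot = false  [terminal]
34. n16.pre = 22  [22]
35. n10.val = true  [true]
36. n3.val = false  [false]
37. n18.val = -8  [terminal]
38. n1.val = true  [d.val > -9]
39. n0.pre = 12  [12]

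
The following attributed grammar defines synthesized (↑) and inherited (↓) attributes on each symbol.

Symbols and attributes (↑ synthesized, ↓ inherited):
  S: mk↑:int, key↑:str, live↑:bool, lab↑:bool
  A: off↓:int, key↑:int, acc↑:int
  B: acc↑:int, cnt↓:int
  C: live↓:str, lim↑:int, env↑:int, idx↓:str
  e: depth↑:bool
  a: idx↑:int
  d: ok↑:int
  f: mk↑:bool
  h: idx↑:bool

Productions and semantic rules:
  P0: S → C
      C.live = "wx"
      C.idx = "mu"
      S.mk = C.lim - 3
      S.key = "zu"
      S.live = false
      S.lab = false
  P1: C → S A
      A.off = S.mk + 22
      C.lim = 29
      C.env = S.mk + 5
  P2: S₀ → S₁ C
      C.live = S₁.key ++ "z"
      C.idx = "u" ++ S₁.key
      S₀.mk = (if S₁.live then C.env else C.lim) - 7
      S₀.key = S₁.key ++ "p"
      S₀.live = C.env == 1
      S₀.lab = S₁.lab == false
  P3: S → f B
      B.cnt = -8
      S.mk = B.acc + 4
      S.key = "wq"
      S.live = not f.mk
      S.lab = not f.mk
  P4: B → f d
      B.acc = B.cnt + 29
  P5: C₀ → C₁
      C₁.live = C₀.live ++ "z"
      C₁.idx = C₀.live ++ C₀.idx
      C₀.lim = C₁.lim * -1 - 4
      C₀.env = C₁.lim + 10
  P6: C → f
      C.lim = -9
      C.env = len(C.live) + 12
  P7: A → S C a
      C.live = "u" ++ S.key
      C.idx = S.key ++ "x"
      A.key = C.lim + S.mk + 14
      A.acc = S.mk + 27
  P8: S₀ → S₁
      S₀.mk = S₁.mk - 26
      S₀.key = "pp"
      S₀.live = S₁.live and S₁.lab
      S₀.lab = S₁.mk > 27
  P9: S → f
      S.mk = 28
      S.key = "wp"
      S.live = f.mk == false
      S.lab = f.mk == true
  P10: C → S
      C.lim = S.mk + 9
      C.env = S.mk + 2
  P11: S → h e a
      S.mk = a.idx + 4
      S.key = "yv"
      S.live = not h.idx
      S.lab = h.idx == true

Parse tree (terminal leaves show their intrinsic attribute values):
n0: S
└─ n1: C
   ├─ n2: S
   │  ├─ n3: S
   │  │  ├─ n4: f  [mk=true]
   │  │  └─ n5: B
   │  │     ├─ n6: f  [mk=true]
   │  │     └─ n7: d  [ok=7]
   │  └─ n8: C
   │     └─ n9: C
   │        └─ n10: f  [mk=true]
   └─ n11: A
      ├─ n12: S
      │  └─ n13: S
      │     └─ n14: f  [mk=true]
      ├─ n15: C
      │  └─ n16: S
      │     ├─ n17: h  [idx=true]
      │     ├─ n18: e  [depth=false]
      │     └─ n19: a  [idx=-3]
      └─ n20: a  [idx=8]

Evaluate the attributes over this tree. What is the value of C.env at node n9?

16

1. n1.live = "wx"  ["wx"]
2. n1.idx = "mu"  ["mu"]
3. n4.mk = true  [terminal]
4. n5.cnt = -8  [-8]
5. n6.mk = true  [terminal]
6. n7.ok = 7  [terminal]
7. n5.acc = 21  [B.cnt + 29]
8. n3.mk = 25  [B.acc + 4]
9. n3.key = "wq"  ["wq"]
10. n3.live = false  [not f.mk]
11. n3.lab = false  [not f.mk]
12. n8.live = "wqz"  [S₁.key ++ "z"]
13. n8.idx = "uwq"  ["u" ++ S₁.key]
14. n9.live = "wqzz"  [C₀.live ++ "z"]
15. n9.idx = "wqzuwq"  [C₀.live ++ C₀.idx]
16. n10.mk = true  [terminal]
17. n9.lim = -9  [-9]
18. n9.env = 16  [len(C.live) + 12]
19. n8.lim = 5  [C₁.lim * -1 - 4]
20. n8.env = 1  [C₁.lim + 10]
21. n2.mk = -2  [(if S₁.live then C.env else C.lim) - 7]
22. n2.key = "wqp"  [S₁.key ++ "p"]
23. n2.live = true  [C.env == 1]
24. n2.lab = true  [S₁.lab == false]
25. n11.off = 20  [S.mk + 22]
26. n14.mk = true  [terminal]
27. n13.mk = 28  [28]
28. n13.key = "wp"  ["wp"]
29. n13.live = false  [f.mk == false]
30. n13.lab = true  [f.mk == true]
31. n12.mk = 2  [S₁.mk - 26]
32. n12.key = "pp"  ["pp"]
33. n12.live = false  [S₁.live and S₁.lab]
34. n12.lab = true  [S₁.mk > 27]
35. n15.live = "upp"  ["u" ++ S.key]
36. n15.idx = "ppx"  [S.key ++ "x"]
37. n17.idx = true  [terminal]
38. n18.depth = false  [terminal]
39. n19.idx = -3  [terminal]
40. n16.mk = 1  [a.idx + 4]
41. n16.key = "yv"  ["yv"]
42. n16.live = false  [not h.idx]
43. n16.lab = true  [h.idx == true]
44. n15.lim = 10  [S.mk + 9]
45. n15.env = 3  [S.mk + 2]
46. n20.idx = 8  [terminal]
47. n11.key = 26  [C.lim + S.mk + 14]
48. n11.acc = 29  [S.mk + 27]
49. n1.lim = 29  [29]
50. n1.env = 3  [S.mk + 5]
51. n0.mk = 26  [C.lim - 3]
52. n0.key = "zu"  ["zu"]
53. n0.live = false  [false]
54. n0.lab = false  [false]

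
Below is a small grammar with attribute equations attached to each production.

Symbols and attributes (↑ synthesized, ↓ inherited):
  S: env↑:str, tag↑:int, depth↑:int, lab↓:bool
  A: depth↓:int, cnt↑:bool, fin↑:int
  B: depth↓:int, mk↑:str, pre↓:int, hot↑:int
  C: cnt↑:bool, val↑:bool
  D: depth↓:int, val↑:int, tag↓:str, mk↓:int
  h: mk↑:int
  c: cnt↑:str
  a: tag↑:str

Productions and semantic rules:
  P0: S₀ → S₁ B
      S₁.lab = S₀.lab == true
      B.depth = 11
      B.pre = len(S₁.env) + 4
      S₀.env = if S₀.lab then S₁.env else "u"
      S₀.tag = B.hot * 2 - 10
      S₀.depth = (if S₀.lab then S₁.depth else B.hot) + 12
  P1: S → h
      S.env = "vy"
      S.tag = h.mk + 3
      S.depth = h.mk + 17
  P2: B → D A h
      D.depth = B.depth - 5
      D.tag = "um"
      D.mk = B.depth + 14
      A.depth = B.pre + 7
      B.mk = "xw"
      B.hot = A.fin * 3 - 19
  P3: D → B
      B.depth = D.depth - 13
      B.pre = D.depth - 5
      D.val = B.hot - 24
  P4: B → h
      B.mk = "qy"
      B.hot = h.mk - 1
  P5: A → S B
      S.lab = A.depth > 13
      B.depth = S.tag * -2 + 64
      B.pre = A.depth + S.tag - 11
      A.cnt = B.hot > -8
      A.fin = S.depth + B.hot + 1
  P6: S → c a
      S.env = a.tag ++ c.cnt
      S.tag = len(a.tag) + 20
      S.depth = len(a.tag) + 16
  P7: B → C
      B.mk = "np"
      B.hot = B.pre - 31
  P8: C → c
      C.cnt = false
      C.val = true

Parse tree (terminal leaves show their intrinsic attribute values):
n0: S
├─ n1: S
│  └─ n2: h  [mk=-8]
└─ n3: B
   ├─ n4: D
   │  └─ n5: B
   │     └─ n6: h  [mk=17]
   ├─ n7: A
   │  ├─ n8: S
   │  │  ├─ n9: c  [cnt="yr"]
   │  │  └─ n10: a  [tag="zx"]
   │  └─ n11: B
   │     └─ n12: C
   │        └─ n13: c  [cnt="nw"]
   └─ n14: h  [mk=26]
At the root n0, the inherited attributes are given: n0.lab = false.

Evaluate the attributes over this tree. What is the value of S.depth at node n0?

1. n0.lab = false  [given at root]
2. n1.lab = false  [S₀.lab == true]
3. n2.mk = -8  [terminal]
4. n1.env = "vy"  ["vy"]
5. n1.tag = -5  [h.mk + 3]
6. n1.depth = 9  [h.mk + 17]
7. n3.depth = 11  [11]
8. n3.pre = 6  [len(S₁.env) + 4]
9. n4.depth = 6  [B.depth - 5]
10. n4.tag = "um"  ["um"]
11. n4.mk = 25  [B.depth + 14]
12. n5.depth = -7  [D.depth - 13]
13. n5.pre = 1  [D.depth - 5]
14. n6.mk = 17  [terminal]
15. n5.mk = "qy"  ["qy"]
16. n5.hot = 16  [h.mk - 1]
17. n4.val = -8  [B.hot - 24]
18. n7.depth = 13  [B.pre + 7]
19. n8.lab = false  [A.depth > 13]
20. n9.cnt = "yr"  [terminal]
21. n10.tag = "zx"  [terminal]
22. n8.env = "zxyr"  [a.tag ++ c.cnt]
23. n8.tag = 22  [len(a.tag) + 20]
24. n8.depth = 18  [len(a.tag) + 16]
25. n11.depth = 20  [S.tag * -2 + 64]
26. n11.pre = 24  [A.depth + S.tag - 11]
27. n13.cnt = "nw"  [terminal]
28. n12.cnt = false  [false]
29. n12.val = true  [true]
30. n11.mk = "np"  ["np"]
31. n11.hot = -7  [B.pre - 31]
32. n7.cnt = true  [B.hot > -8]
33. n7.fin = 12  [S.depth + B.hot + 1]
34. n14.mk = 26  [terminal]
35. n3.mk = "xw"  ["xw"]
36. n3.hot = 17  [A.fin * 3 - 19]
37. n0.env = "u"  [if S₀.lab then S₁.env else "u"]
38. n0.tag = 24  [B.hot * 2 - 10]
39. n0.depth = 29  [(if S₀.lab then S₁.depth else B.hot) + 12]

29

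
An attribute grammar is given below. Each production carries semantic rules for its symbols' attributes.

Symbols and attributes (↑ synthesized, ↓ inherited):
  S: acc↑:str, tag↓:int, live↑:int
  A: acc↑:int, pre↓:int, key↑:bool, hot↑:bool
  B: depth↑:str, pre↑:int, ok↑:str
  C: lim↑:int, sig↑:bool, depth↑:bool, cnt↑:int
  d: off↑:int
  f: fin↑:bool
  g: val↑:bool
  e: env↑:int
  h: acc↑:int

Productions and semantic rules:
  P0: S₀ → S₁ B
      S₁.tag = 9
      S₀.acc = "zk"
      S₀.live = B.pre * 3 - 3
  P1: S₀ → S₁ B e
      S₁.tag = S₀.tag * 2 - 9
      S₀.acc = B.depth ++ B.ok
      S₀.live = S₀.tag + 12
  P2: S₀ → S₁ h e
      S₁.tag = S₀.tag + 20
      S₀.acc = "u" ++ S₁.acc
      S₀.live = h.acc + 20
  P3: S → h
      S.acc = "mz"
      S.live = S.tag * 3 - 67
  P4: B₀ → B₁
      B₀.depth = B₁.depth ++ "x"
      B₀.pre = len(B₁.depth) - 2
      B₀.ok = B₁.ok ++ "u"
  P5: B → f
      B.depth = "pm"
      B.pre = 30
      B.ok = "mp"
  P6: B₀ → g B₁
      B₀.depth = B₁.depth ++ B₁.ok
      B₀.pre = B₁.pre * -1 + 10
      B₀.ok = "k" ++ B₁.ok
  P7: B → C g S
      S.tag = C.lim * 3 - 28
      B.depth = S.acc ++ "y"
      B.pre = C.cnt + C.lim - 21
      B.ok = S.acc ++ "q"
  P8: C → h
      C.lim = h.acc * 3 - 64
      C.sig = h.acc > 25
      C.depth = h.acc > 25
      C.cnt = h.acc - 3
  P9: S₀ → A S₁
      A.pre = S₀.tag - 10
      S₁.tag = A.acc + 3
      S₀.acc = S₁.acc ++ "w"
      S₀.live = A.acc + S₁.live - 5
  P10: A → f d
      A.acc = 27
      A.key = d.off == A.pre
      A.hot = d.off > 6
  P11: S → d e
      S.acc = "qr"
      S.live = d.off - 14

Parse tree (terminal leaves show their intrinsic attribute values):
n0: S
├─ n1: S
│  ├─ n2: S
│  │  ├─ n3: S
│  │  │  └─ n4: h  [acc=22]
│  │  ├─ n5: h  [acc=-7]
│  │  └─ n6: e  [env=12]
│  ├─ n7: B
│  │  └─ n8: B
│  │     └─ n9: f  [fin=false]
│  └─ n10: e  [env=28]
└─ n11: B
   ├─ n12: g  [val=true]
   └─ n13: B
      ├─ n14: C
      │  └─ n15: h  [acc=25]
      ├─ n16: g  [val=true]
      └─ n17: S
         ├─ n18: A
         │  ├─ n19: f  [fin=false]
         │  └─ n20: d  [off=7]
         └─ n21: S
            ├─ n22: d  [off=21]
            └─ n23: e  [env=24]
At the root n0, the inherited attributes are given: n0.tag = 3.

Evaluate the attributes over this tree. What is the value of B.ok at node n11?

"kqrwq"

1. n0.tag = 3  [given at root]
2. n1.tag = 9  [9]
3. n2.tag = 9  [S₀.tag * 2 - 9]
4. n3.tag = 29  [S₀.tag + 20]
5. n4.acc = 22  [terminal]
6. n3.acc = "mz"  ["mz"]
7. n3.live = 20  [S.tag * 3 - 67]
8. n5.acc = -7  [terminal]
9. n6.env = 12  [terminal]
10. n2.acc = "umz"  ["u" ++ S₁.acc]
11. n2.live = 13  [h.acc + 20]
12. n9.fin = false  [terminal]
13. n8.depth = "pm"  ["pm"]
14. n8.pre = 30  [30]
15. n8.ok = "mp"  ["mp"]
16. n7.depth = "pmx"  [B₁.depth ++ "x"]
17. n7.pre = 0  [len(B₁.depth) - 2]
18. n7.ok = "mpu"  [B₁.ok ++ "u"]
19. n10.env = 28  [terminal]
20. n1.acc = "pmxmpu"  [B.depth ++ B.ok]
21. n1.live = 21  [S₀.tag + 12]
22. n12.val = true  [terminal]
23. n15.acc = 25  [terminal]
24. n14.lim = 11  [h.acc * 3 - 64]
25. n14.sig = false  [h.acc > 25]
26. n14.depth = false  [h.acc > 25]
27. n14.cnt = 22  [h.acc - 3]
28. n16.val = true  [terminal]
29. n17.tag = 5  [C.lim * 3 - 28]
30. n18.pre = -5  [S₀.tag - 10]
31. n19.fin = false  [terminal]
32. n20.off = 7  [terminal]
33. n18.acc = 27  [27]
34. n18.key = false  [d.off == A.pre]
35. n18.hot = true  [d.off > 6]
36. n21.tag = 30  [A.acc + 3]
37. n22.off = 21  [terminal]
38. n23.env = 24  [terminal]
39. n21.acc = "qr"  ["qr"]
40. n21.live = 7  [d.off - 14]
41. n17.acc = "qrw"  [S₁.acc ++ "w"]
42. n17.live = 29  [A.acc + S₁.live - 5]
43. n13.depth = "qrwy"  [S.acc ++ "y"]
44. n13.pre = 12  [C.cnt + C.lim - 21]
45. n13.ok = "qrwq"  [S.acc ++ "q"]
46. n11.depth = "qrwyqrwq"  [B₁.depth ++ B₁.ok]
47. n11.pre = -2  [B₁.pre * -1 + 10]
48. n11.ok = "kqrwq"  ["k" ++ B₁.ok]
49. n0.acc = "zk"  ["zk"]
50. n0.live = -9  [B.pre * 3 - 3]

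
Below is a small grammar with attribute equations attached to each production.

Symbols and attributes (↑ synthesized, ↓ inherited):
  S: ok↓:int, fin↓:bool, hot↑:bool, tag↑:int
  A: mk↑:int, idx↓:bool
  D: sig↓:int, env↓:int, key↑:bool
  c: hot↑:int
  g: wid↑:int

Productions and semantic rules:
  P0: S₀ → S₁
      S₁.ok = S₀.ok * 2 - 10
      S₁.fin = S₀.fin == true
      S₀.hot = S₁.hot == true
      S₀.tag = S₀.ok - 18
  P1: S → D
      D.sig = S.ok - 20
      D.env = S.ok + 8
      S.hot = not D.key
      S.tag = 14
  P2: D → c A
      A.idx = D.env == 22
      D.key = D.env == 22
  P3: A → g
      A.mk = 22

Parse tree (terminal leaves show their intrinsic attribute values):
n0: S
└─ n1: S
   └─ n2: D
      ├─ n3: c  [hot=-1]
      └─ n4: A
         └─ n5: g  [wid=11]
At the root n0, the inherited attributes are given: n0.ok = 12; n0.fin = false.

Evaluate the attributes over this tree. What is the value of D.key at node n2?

true

1. n0.ok = 12  [given at root]
2. n0.fin = false  [given at root]
3. n1.ok = 14  [S₀.ok * 2 - 10]
4. n1.fin = false  [S₀.fin == true]
5. n2.sig = -6  [S.ok - 20]
6. n2.env = 22  [S.ok + 8]
7. n3.hot = -1  [terminal]
8. n4.idx = true  [D.env == 22]
9. n5.wid = 11  [terminal]
10. n4.mk = 22  [22]
11. n2.key = true  [D.env == 22]
12. n1.hot = false  [not D.key]
13. n1.tag = 14  [14]
14. n0.hot = false  [S₁.hot == true]
15. n0.tag = -6  [S₀.ok - 18]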